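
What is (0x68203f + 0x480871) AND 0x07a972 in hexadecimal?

Add column by column in base 16, right to left:
  f+1 = 0 carry 1
  3+7+1 = b
  0+8 = 8
  2+0 = 2
  8+8 = 0 carry 1
  6+4+1 = b
Sum = 0xb028b0; now AND with 0x07a972:
  b&0=0, 0&7=0, 2&a=2, 8&9=8, b&7=3, 0&2=0

0x2830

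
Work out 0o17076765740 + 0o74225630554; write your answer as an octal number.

Add column by column in base 8, right to left:
  0+4 = 4
  4+5 = 1 carry 1
  7+5+1 = 5 carry 1
  5+0+1 = 6
  6+3 = 1 carry 1
  7+6+1 = 6 carry 1
  6+5+1 = 4 carry 1
  7+2+1 = 2 carry 1
  0+2+1 = 3
  7+4 = 3 carry 1
  1+7+1 = 1 carry 1
  final carry 1

0o113324616514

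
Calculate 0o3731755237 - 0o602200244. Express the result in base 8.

0o3127554773

Subtract column by column in base 8:
  7-4 → 3
  3-4 → 7 (borrow)
  2-2-1 → 7 (borrow)
  5-0-1 → 4
  5-0 → 5
  7-2 → 5
  1-2 → 7 (borrow)
  3-0-1 → 2
  7-6 → 1
  3-0 → 3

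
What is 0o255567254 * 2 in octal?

0o533356530

Multiply each base-8 digit by 2, carrying:
  4×2 = 8 → write 0 carry 1
  5×2+1 = 11 → write 3 carry 1
  2×2+1 = 5 → write 5
  7×2 = 14 → write 6 carry 1
  6×2+1 = 13 → write 5 carry 1
  5×2+1 = 11 → write 3 carry 1
  5×2+1 = 11 → write 3 carry 1
  5×2+1 = 11 → write 3 carry 1
  2×2+1 = 5 → write 5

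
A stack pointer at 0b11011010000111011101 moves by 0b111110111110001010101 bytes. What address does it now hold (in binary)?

Add column by column in base 2, right to left:
  1+1 = 0 carry 1
  0+0+1 = 1
  1+1 = 0 carry 1
  1+0+1 = 0 carry 1
  1+1+1 = 1 carry 1
  0+0+1 = 1
  1+1 = 0 carry 1
  1+0+1 = 0 carry 1
  1+0+1 = 0 carry 1
  0+0+1 = 1
  0+1 = 1
  0+1 = 1
  0+1 = 1
  1+1 = 0 carry 1
  0+1+1 = 0 carry 1
  1+0+1 = 0 carry 1
  1+1+1 = 1 carry 1
  0+1+1 = 0 carry 1
  1+1+1 = 1 carry 1
  1+1+1 = 1 carry 1
  0+1+1 = 0 carry 1
  final carry 1

0b1011010001111000110010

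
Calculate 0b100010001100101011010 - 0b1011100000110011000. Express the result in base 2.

Subtract column by column in base 2:
  0-0 → 0
  1-0 → 1
  0-0 → 0
  1-1 → 0
  1-1 → 0
  0-0 → 0
  1-0 → 1
  0-1 → 1 (borrow)
  1-1-1 → 1 (borrow)
  0-0-1 → 1 (borrow)
  0-0-1 → 1 (borrow)
  1-0-1 → 0
  1-0 → 1
  0-0 → 0
  0-1 → 1 (borrow)
  0-1-1 → 0 (borrow)
  1-1-1 → 1 (borrow)
  0-0-1 → 1 (borrow)
  0-1-1 → 0 (borrow)
  0-0-1 → 1 (borrow)
  1-0-1 → 0

0b10110101011111000010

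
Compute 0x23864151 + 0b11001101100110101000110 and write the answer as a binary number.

0b100011111011010000111010010111

0x23864151 = 0b100011100001100100000101010001 in binary.
Add column by column in base 2, right to left:
  1+0 = 1
  0+1 = 1
  0+1 = 1
  0+0 = 0
  1+0 = 1
  0+0 = 0
  1+1 = 0 carry 1
  0+0+1 = 1
  1+1 = 0 carry 1
  0+0+1 = 1
  0+1 = 1
  0+1 = 1
  0+0 = 0
  0+0 = 0
  1+1 = 0 carry 1
  0+1+1 = 0 carry 1
  0+0+1 = 1
  1+1 = 0 carry 1
  1+1+1 = 1 carry 1
  0+0+1 = 1
  0+0 = 0
  0+1 = 1
  0+1 = 1
  1+0 = 1
  1+0 = 1
  1+0 = 1
  0+0 = 0
  0+0 = 0
  0+0 = 0
  1+0 = 1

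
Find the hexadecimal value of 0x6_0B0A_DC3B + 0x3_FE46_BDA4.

Add column by column in base 16, right to left:
  B+4 = F
  3+A = D
  C+D = 9 carry 1
  D+B+1 = 9 carry 1
  A+6+1 = 1 carry 1
  0+4+1 = 5
  B+E = 9 carry 1
  0+F+1 = 0 carry 1
  6+3+1 = A

0xA095199DF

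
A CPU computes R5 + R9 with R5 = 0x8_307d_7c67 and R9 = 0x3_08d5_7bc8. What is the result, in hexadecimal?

0xb3952f82f

Add column by column in base 16, right to left:
  7+8 = f
  6+c = 2 carry 1
  c+b+1 = 8 carry 1
  7+7+1 = f
  d+5 = 2 carry 1
  7+d+1 = 5 carry 1
  0+8+1 = 9
  3+0 = 3
  8+3 = b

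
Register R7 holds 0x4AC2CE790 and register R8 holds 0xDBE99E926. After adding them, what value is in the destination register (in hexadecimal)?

Add column by column in base 16, right to left:
  0+6 = 6
  9+2 = B
  7+9 = 0 carry 1
  E+E+1 = D carry 1
  C+9+1 = 6 carry 1
  2+9+1 = C
  C+E = A carry 1
  A+B+1 = 6 carry 1
  4+D+1 = 2 carry 1
  final carry 1

0x126AC6D0B6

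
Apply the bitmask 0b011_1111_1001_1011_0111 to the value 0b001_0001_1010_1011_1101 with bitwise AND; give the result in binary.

0b0010001100010110101

AND bit by bit (1 only where both bits are 1):
  0010001101010111101
& 0111111100110110111
= 0010001100010110101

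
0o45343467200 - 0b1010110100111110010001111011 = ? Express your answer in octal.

0b1010110100111110010001111011 = 0o1264762173 in octal.
Subtract column by column in base 8:
  0-3 → 5 (borrow)
  0-7-1 → 0 (borrow)
  2-1-1 → 0
  7-2 → 5
  6-6 → 0
  4-7 → 5 (borrow)
  3-4-1 → 6 (borrow)
  4-6-1 → 5 (borrow)
  3-2-1 → 0
  5-1 → 4
  4-0 → 4

0o44056505005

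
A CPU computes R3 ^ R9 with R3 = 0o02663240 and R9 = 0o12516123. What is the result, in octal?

XOR each oct digit independently (no carries):
  0^1=1, 2^2=0, 6^5=3, 6^1=7, 3^6=5, 2^1=3, 4^2=6, 0^3=3

0o10375363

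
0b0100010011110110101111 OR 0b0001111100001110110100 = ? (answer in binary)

0b0101111111111110111111

OR bit by bit (1 where either bit is 1):
  0100010011110110101111
| 0001111100001110110100
= 0101111111111110111111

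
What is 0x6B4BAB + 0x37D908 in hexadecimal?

0xA324B3

Add column by column in base 16, right to left:
  B+8 = 3 carry 1
  A+0+1 = B
  B+9 = 4 carry 1
  4+D+1 = 2 carry 1
  B+7+1 = 3 carry 1
  6+3+1 = A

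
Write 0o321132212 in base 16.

Each octal digit is 3 bits: 3=011 2=010 1=001 1=001 3=011 2=010 2=010 1=001 2=010.
Group the bits into nibbles: 0011 0100 0100 1011 0100 1000 1010 → 344B48A.

0x344B48A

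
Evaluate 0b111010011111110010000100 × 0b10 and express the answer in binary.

Multiply each base-2 digit by 2, carrying:
  0×2 = 0 → write 0
  0×2 = 0 → write 0
  1×2 = 2 → write 0 carry 1
  0×2+1 = 1 → write 1
  0×2 = 0 → write 0
  0×2 = 0 → write 0
  0×2 = 0 → write 0
  1×2 = 2 → write 0 carry 1
  0×2+1 = 1 → write 1
  0×2 = 0 → write 0
  1×2 = 2 → write 0 carry 1
  1×2+1 = 3 → write 1 carry 1
  1×2+1 = 3 → write 1 carry 1
  1×2+1 = 3 → write 1 carry 1
  1×2+1 = 3 → write 1 carry 1
  1×2+1 = 3 → write 1 carry 1
  1×2+1 = 3 → write 1 carry 1
  0×2+1 = 1 → write 1
  0×2 = 0 → write 0
  1×2 = 2 → write 0 carry 1
  0×2+1 = 1 → write 1
  1×2 = 2 → write 0 carry 1
  1×2+1 = 3 → write 1 carry 1
  1×2+1 = 3 → write 1 carry 1
  remaining carry: 1

0b1110100111111100100001000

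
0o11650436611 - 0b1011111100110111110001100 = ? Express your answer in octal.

0b1011111100110111110001100 = 0o137467614 in octal.
Subtract column by column in base 8:
  1-4 → 5 (borrow)
  1-1-1 → 7 (borrow)
  6-6-1 → 7 (borrow)
  6-7-1 → 6 (borrow)
  3-6-1 → 4 (borrow)
  4-4-1 → 7 (borrow)
  0-7-1 → 0 (borrow)
  5-3-1 → 1
  6-1 → 5
  1-0 → 1
  1-0 → 1

0o11510746775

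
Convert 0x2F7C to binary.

Expand each hex digit to 4 bits: 2=0010 F=1111 7=0111 C=1100.

0b10111101111100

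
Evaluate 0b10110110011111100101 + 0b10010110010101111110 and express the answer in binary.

0b101001100110101100011

Add column by column in base 2, right to left:
  1+0 = 1
  0+1 = 1
  1+1 = 0 carry 1
  0+1+1 = 0 carry 1
  0+1+1 = 0 carry 1
  1+1+1 = 1 carry 1
  1+1+1 = 1 carry 1
  1+0+1 = 0 carry 1
  1+1+1 = 1 carry 1
  1+0+1 = 0 carry 1
  1+1+1 = 1 carry 1
  0+0+1 = 1
  0+0 = 0
  1+1 = 0 carry 1
  1+1+1 = 1 carry 1
  0+0+1 = 1
  1+1 = 0 carry 1
  1+0+1 = 0 carry 1
  0+0+1 = 1
  1+1 = 0 carry 1
  final carry 1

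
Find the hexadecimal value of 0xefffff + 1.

The trailing 5 digits are F (max in base 16), so adding 1 cascades: they roll to 0 and the next digit up increments.

0xf00000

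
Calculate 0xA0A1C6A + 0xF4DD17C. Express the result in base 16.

0x1957EDE6

Add column by column in base 16, right to left:
  A+C = 6 carry 1
  6+7+1 = E
  C+1 = D
  1+D = E
  A+D = 7 carry 1
  0+4+1 = 5
  A+F = 9 carry 1
  final carry 1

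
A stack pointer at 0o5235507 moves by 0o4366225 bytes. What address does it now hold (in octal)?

0o11623734

Add column by column in base 8, right to left:
  7+5 = 4 carry 1
  0+2+1 = 3
  5+2 = 7
  5+6 = 3 carry 1
  3+6+1 = 2 carry 1
  2+3+1 = 6
  5+4 = 1 carry 1
  final carry 1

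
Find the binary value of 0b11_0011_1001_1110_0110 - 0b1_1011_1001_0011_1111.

0b11000000010100111

Subtract column by column in base 2:
  0-1 → 1 (borrow)
  1-1-1 → 1 (borrow)
  1-1-1 → 1 (borrow)
  0-1-1 → 0 (borrow)
  0-1-1 → 0 (borrow)
  1-1-1 → 1 (borrow)
  1-0-1 → 0
  1-0 → 1
  1-1 → 0
  0-0 → 0
  0-0 → 0
  1-1 → 0
  1-1 → 0
  1-1 → 0
  0-0 → 0
  0-1 → 1 (borrow)
  1-1-1 → 1 (borrow)
  1-0-1 → 0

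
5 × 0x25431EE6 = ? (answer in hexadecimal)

Multiply each base-16 digit by 5, carrying:
  6×5 = 30 → write E carry 1
  E×5+1 = 71 → write 7 carry 4
  E×5+4 = 74 → write A carry 4
  1×5+4 = 9 → write 9
  3×5 = 15 → write F
  4×5 = 20 → write 4 carry 1
  5×5+1 = 26 → write A carry 1
  2×5+1 = 11 → write B

0xBA4F9A7E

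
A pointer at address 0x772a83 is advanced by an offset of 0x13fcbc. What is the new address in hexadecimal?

0x8b273f

Add column by column in base 16, right to left:
  3+c = f
  8+b = 3 carry 1
  a+c+1 = 7 carry 1
  2+f+1 = 2 carry 1
  7+3+1 = b
  7+1 = 8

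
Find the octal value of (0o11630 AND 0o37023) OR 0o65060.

0o75060

0o11630 AND 0o37023 = 0o11020.
Then OR with 0o65060.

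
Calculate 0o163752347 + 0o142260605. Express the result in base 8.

0o326233154

Add column by column in base 8, right to left:
  7+5 = 4 carry 1
  4+0+1 = 5
  3+6 = 1 carry 1
  2+0+1 = 3
  5+6 = 3 carry 1
  7+2+1 = 2 carry 1
  3+2+1 = 6
  6+4 = 2 carry 1
  1+1+1 = 3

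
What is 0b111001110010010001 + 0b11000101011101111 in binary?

0b1010010011110000000

Add column by column in base 2, right to left:
  1+1 = 0 carry 1
  0+1+1 = 0 carry 1
  0+1+1 = 0 carry 1
  0+1+1 = 0 carry 1
  1+0+1 = 0 carry 1
  0+1+1 = 0 carry 1
  0+1+1 = 0 carry 1
  1+1+1 = 1 carry 1
  0+0+1 = 1
  0+1 = 1
  1+0 = 1
  1+1 = 0 carry 1
  1+0+1 = 0 carry 1
  0+0+1 = 1
  0+0 = 0
  1+1 = 0 carry 1
  1+1+1 = 1 carry 1
  1+0+1 = 0 carry 1
  final carry 1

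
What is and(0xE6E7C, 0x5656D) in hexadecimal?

AND each hex digit independently (no carries):
  E&5=4, 6&6=6, E&5=4, 7&6=6, C&D=C

0x4646C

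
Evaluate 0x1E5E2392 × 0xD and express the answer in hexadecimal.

0x18AC7CE6A

Multiply each base-16 digit by 13, carrying:
  2×13 = 26 → write A carry 1
  9×13+1 = 118 → write 6 carry 7
  3×13+7 = 46 → write E carry 2
  2×13+2 = 28 → write C carry 1
  E×13+1 = 183 → write 7 carry 11
  5×13+11 = 76 → write C carry 4
  E×13+4 = 186 → write A carry 11
  1×13+11 = 24 → write 8 carry 1
  remaining carry: 1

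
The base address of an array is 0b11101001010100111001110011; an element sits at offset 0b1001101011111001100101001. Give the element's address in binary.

0b100110110110100000110011100

Add column by column in base 2, right to left:
  1+1 = 0 carry 1
  1+0+1 = 0 carry 1
  0+0+1 = 1
  0+1 = 1
  1+0 = 1
  1+1 = 0 carry 1
  1+0+1 = 0 carry 1
  0+0+1 = 1
  0+1 = 1
  1+1 = 0 carry 1
  1+0+1 = 0 carry 1
  1+0+1 = 0 carry 1
  0+1+1 = 0 carry 1
  0+1+1 = 0 carry 1
  1+1+1 = 1 carry 1
  0+1+1 = 0 carry 1
  1+1+1 = 1 carry 1
  0+0+1 = 1
  1+1 = 0 carry 1
  0+0+1 = 1
  0+1 = 1
  1+1 = 0 carry 1
  0+0+1 = 1
  1+0 = 1
  1+1 = 0 carry 1
  1+0+1 = 0 carry 1
  final carry 1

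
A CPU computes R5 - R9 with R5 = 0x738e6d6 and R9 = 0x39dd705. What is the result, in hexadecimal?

Subtract column by column in base 16:
  6-5 → 1
  d-0 → d
  6-7 → f (borrow)
  e-d-1 → 0
  8-d → b (borrow)
  3-9-1 → 9 (borrow)
  7-3-1 → 3

0x39b0fd1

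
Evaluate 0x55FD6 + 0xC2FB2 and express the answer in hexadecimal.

0x118F88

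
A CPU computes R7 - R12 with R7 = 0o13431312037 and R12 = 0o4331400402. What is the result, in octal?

Subtract column by column in base 8:
  7-2 → 5
  3-0 → 3
  0-4 → 4 (borrow)
  2-0-1 → 1
  1-0 → 1
  3-4 → 7 (borrow)
  1-1-1 → 7 (borrow)
  3-3-1 → 7 (borrow)
  4-3-1 → 0
  3-4 → 7 (borrow)
  1-0-1 → 0

0o7077711435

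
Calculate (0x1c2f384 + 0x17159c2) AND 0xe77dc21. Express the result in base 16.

0x2344c00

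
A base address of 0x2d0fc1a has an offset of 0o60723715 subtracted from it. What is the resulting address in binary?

0x2d0fc1a = 0b10110100001111110000011010 in binary.
0o60723715 = 0b110000111010011111001101 in binary.
Subtract column by column in base 2:
  0-1 → 1 (borrow)
  1-0-1 → 0
  0-1 → 1 (borrow)
  1-1-1 → 1 (borrow)
  1-0-1 → 0
  0-0 → 0
  0-1 → 1 (borrow)
  0-1-1 → 0 (borrow)
  0-1-1 → 0 (borrow)
  0-1-1 → 0 (borrow)
  1-1-1 → 1 (borrow)
  1-0-1 → 0
  1-0 → 1
  1-1 → 0
  1-0 → 1
  1-1 → 0
  0-1 → 1 (borrow)
  0-1-1 → 0 (borrow)
  0-0-1 → 1 (borrow)
  0-0-1 → 1 (borrow)
  1-0-1 → 0
  0-0 → 0
  1-1 → 0
  1-1 → 0
  0-0 → 0
  1-0 → 1

0b10000011010101010001001101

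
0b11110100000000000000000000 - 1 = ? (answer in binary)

0b11110011111111111111111111

The trailing 20 digits are 0, so subtracting 1 borrows through: they become 1 and the next digit up decrements.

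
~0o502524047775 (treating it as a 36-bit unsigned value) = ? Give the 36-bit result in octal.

Each oct digit d becomes 7−d:
  5→2, 0→7, 2→5, 5→2, 2→5, 4→3, 0→7, 4→3, 7→0, 7→0, 7→0, 5→2

0o275253730002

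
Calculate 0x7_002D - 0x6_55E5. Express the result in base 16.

0xAA48

Subtract column by column in base 16:
  D-5 → 8
  2-E → 4 (borrow)
  0-5-1 → A (borrow)
  0-5-1 → A (borrow)
  7-6-1 → 0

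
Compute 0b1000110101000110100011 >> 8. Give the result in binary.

0b10001101010001

Right shift by 8: drop the 8 least-significant bits.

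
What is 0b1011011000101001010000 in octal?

0o13305120

Group the bits in threes: 001 011 011 000 101 001 010 000 → 13305120.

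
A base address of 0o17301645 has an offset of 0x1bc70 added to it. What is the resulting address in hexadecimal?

0x3f4015

0o17301645 = 0x3d83a5 in hexadecimal.
Add column by column in base 16, right to left:
  5+0 = 5
  a+7 = 1 carry 1
  3+c+1 = 0 carry 1
  8+b+1 = 4 carry 1
  d+1+1 = f
  3+0 = 3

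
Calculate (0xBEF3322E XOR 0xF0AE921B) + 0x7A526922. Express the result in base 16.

First 0xBEF3322E XOR 0xF0AE921B = 0x4E5DA035.
Add column by column in base 16, right to left:
  5+2 = 7
  3+2 = 5
  0+9 = 9
  A+6 = 0 carry 1
  D+2+1 = 0 carry 1
  5+5+1 = B
  E+A = 8 carry 1
  4+7+1 = C

0xC8B00957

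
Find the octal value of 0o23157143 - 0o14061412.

0o7075531

Subtract column by column in base 8:
  3-2 → 1
  4-1 → 3
  1-4 → 5 (borrow)
  7-1-1 → 5
  5-6 → 7 (borrow)
  1-0-1 → 0
  3-4 → 7 (borrow)
  2-1-1 → 0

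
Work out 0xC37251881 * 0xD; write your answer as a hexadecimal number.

0x9ECCE23E8D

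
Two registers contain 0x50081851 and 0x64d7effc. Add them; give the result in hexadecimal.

Add column by column in base 16, right to left:
  1+c = d
  5+f = 4 carry 1
  8+f+1 = 8 carry 1
  1+e+1 = 0 carry 1
  8+7+1 = 0 carry 1
  0+d+1 = e
  0+4 = 4
  5+6 = b

0xb4e0084d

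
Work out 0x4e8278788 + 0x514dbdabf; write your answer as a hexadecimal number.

0x9fd036247

Add column by column in base 16, right to left:
  8+f = 7 carry 1
  8+b+1 = 4 carry 1
  7+a+1 = 2 carry 1
  8+d+1 = 6 carry 1
  7+b+1 = 3 carry 1
  2+d+1 = 0 carry 1
  8+4+1 = d
  e+1 = f
  4+5 = 9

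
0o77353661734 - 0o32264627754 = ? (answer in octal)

0o45067031760

Subtract column by column in base 8:
  4-4 → 0
  3-5 → 6 (borrow)
  7-7-1 → 7 (borrow)
  1-7-1 → 1 (borrow)
  6-2-1 → 3
  6-6 → 0
  3-4 → 7 (borrow)
  5-6-1 → 6 (borrow)
  3-2-1 → 0
  7-2 → 5
  7-3 → 4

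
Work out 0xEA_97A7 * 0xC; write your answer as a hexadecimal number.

0xAFF1BD4

Multiply each base-16 digit by 12, carrying:
  7×12 = 84 → write 4 carry 5
  A×12+5 = 125 → write D carry 7
  7×12+7 = 91 → write B carry 5
  9×12+5 = 113 → write 1 carry 7
  A×12+7 = 127 → write F carry 7
  E×12+7 = 175 → write F carry 10
  remaining carry: A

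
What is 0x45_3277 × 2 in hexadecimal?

Multiply each base-16 digit by 2, carrying:
  7×2 = 14 → write e
  7×2 = 14 → write e
  2×2 = 4 → write 4
  3×2 = 6 → write 6
  5×2 = 10 → write a
  4×2 = 8 → write 8

0x8a64ee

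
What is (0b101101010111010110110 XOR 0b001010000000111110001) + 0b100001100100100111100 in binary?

First 0b101101010111010110110 XOR 0b001010000000111110001 = 0b100111010111101000111.
Add column by column in base 2, right to left:
  1+0 = 1
  1+0 = 1
  1+1 = 0 carry 1
  0+1+1 = 0 carry 1
  0+1+1 = 0 carry 1
  0+1+1 = 0 carry 1
  1+0+1 = 0 carry 1
  0+0+1 = 1
  1+1 = 0 carry 1
  1+0+1 = 0 carry 1
  1+0+1 = 0 carry 1
  1+1+1 = 1 carry 1
  0+0+1 = 1
  1+0 = 1
  0+1 = 1
  1+1 = 0 carry 1
  1+0+1 = 0 carry 1
  1+0+1 = 0 carry 1
  0+0+1 = 1
  0+0 = 0
  1+1 = 0 carry 1
  final carry 1

0b1001000111100010000011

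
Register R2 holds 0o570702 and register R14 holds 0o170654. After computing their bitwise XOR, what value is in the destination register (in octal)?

0o400156

XOR each oct digit independently (no carries):
  5^1=4, 7^7=0, 0^0=0, 7^6=1, 0^5=5, 2^4=6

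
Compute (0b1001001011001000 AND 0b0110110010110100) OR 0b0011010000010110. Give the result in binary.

0b11010010010110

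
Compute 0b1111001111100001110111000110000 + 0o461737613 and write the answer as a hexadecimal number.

0b1111001111100001110111000110000 = 0x79F0EE30 in hexadecimal.
0o461737613 = 0x4C7BF8B in hexadecimal.
Add column by column in base 16, right to left:
  0+B = B
  3+8 = B
  E+F = D carry 1
  E+B+1 = A carry 1
  0+7+1 = 8
  F+C = B carry 1
  9+4+1 = E
  7+0 = 7

0x7EB8ADBB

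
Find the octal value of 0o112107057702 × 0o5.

0o562543357312

Multiply each base-8 digit by 5, carrying:
  2×5 = 10 → write 2 carry 1
  0×5+1 = 1 → write 1
  7×5 = 35 → write 3 carry 4
  7×5+4 = 39 → write 7 carry 4
  5×5+4 = 29 → write 5 carry 3
  0×5+3 = 3 → write 3
  7×5 = 35 → write 3 carry 4
  0×5+4 = 4 → write 4
  1×5 = 5 → write 5
  2×5 = 10 → write 2 carry 1
  1×5+1 = 6 → write 6
  1×5 = 5 → write 5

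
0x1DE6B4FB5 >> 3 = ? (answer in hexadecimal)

3 bits is not a whole number of base-16 digits; in binary: 111011110011010110100111110110101 >> 3 = 111011110011010110100111110110.

0x3BCD69F6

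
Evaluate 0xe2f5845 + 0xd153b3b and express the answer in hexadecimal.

0x1b449380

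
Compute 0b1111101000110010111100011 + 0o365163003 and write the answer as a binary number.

0b101110010010100101111100110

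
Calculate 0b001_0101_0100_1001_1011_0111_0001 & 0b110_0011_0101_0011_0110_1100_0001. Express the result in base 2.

0b000000101000001001001000001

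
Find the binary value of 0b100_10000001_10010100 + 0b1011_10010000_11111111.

Add column by column in base 2, right to left:
  0+1 = 1
  0+1 = 1
  1+1 = 0 carry 1
  0+1+1 = 0 carry 1
  1+1+1 = 1 carry 1
  0+1+1 = 0 carry 1
  0+1+1 = 0 carry 1
  1+1+1 = 1 carry 1
  1+0+1 = 0 carry 1
  0+0+1 = 1
  0+0 = 0
  0+0 = 0
  0+1 = 1
  0+0 = 0
  0+0 = 0
  1+1 = 0 carry 1
  0+1+1 = 0 carry 1
  0+1+1 = 0 carry 1
  1+0+1 = 0 carry 1
  0+1+1 = 0 carry 1
  final carry 1

0b100000001001010010011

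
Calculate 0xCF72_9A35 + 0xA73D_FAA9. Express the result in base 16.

Add column by column in base 16, right to left:
  5+9 = E
  3+A = D
  A+A = 4 carry 1
  9+F+1 = 9 carry 1
  2+D+1 = 0 carry 1
  7+3+1 = B
  F+7 = 6 carry 1
  C+A+1 = 7 carry 1
  final carry 1

0x176B094DE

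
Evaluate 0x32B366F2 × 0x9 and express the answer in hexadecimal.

Multiply each base-16 digit by 9, carrying:
  2×9 = 18 → write 2 carry 1
  F×9+1 = 136 → write 8 carry 8
  6×9+8 = 62 → write E carry 3
  6×9+3 = 57 → write 9 carry 3
  3×9+3 = 30 → write E carry 1
  B×9+1 = 100 → write 4 carry 6
  2×9+6 = 24 → write 8 carry 1
  3×9+1 = 28 → write C carry 1
  remaining carry: 1

0x1C84E9E82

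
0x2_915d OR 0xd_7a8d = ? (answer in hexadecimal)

0xffbdd

OR each hex digit independently (no carries):
  2|d=f, 9|7=f, 1|a=b, 5|8=d, d|d=d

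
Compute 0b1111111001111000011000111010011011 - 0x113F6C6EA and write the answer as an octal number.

0o134572543661

0b1111111001111000011000111010011011 = 0o177170307233 in octal.
0x113F6C6EA = 0o42375543352 in octal.
Subtract column by column in base 8:
  3-2 → 1
  3-5 → 6 (borrow)
  2-3-1 → 6 (borrow)
  7-3-1 → 3
  0-4 → 4 (borrow)
  3-5-1 → 5 (borrow)
  0-5-1 → 2 (borrow)
  7-7-1 → 7 (borrow)
  1-3-1 → 5 (borrow)
  7-2-1 → 4
  7-4 → 3
  1-0 → 1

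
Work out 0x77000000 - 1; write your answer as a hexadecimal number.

The trailing 6 digits are 0, so subtracting 1 borrows through: they become F and the next digit up decrements.

0x76FFFFFF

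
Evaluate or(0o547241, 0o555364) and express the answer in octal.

0o557365

OR each oct digit independently (no carries):
  5|5=5, 4|5=5, 7|5=7, 2|3=3, 4|6=6, 1|4=5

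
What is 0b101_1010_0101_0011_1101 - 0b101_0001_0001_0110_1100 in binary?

0b1001001111010001

Subtract column by column in base 2:
  1-0 → 1
  0-0 → 0
  1-1 → 0
  1-1 → 0
  1-0 → 1
  1-1 → 0
  0-1 → 1 (borrow)
  0-0-1 → 1 (borrow)
  1-1-1 → 1 (borrow)
  0-0-1 → 1 (borrow)
  1-0-1 → 0
  0-0 → 0
  0-1 → 1 (borrow)
  1-0-1 → 0
  0-0 → 0
  1-0 → 1
  1-1 → 0
  0-0 → 0
  1-1 → 0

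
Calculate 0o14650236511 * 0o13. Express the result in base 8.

0o215073321043

Multiply each base-8 digit by 11, carrying:
  1×11 = 11 → write 3 carry 1
  1×11+1 = 12 → write 4 carry 1
  5×11+1 = 56 → write 0 carry 7
  6×11+7 = 73 → write 1 carry 9
  3×11+9 = 42 → write 2 carry 5
  2×11+5 = 27 → write 3 carry 3
  0×11+3 = 3 → write 3
  5×11 = 55 → write 7 carry 6
  6×11+6 = 72 → write 0 carry 9
  4×11+9 = 53 → write 5 carry 6
  1×11+6 = 17 → write 1 carry 2
  remaining carry: 2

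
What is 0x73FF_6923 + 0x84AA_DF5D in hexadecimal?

0xF8AA4880

Add column by column in base 16, right to left:
  3+D = 0 carry 1
  2+5+1 = 8
  9+F = 8 carry 1
  6+D+1 = 4 carry 1
  F+A+1 = A carry 1
  F+A+1 = A carry 1
  3+4+1 = 8
  7+8 = F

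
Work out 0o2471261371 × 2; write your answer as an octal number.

0o5162542762

Multiply each base-8 digit by 2, carrying:
  1×2 = 2 → write 2
  7×2 = 14 → write 6 carry 1
  3×2+1 = 7 → write 7
  1×2 = 2 → write 2
  6×2 = 12 → write 4 carry 1
  2×2+1 = 5 → write 5
  1×2 = 2 → write 2
  7×2 = 14 → write 6 carry 1
  4×2+1 = 9 → write 1 carry 1
  2×2+1 = 5 → write 5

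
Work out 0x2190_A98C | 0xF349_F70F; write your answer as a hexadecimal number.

0xF3D9FF8F

OR each hex digit independently (no carries):
  2|F=F, 1|3=3, 9|4=D, 0|9=9, A|F=F, 9|7=F, 8|0=8, C|F=F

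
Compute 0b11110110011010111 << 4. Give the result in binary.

0b111101100110101110000

Left shift by 4: append 4 zero bits.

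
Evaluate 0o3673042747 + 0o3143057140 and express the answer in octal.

0o7036122107

Add column by column in base 8, right to left:
  7+0 = 7
  4+4 = 0 carry 1
  7+1+1 = 1 carry 1
  2+7+1 = 2 carry 1
  4+5+1 = 2 carry 1
  0+0+1 = 1
  3+3 = 6
  7+4 = 3 carry 1
  6+1+1 = 0 carry 1
  3+3+1 = 7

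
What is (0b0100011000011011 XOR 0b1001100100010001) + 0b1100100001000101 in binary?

First 0b0100011000011011 XOR 0b1001100100010001 = 0b1101111100001010.
Add column by column in base 2, right to left:
  0+1 = 1
  1+0 = 1
  0+1 = 1
  1+0 = 1
  0+0 = 0
  0+0 = 0
  0+1 = 1
  0+0 = 0
  1+0 = 1
  1+0 = 1
  1+0 = 1
  1+1 = 0 carry 1
  1+0+1 = 0 carry 1
  0+0+1 = 1
  1+1 = 0 carry 1
  1+1+1 = 1 carry 1
  final carry 1

0b11010011101001111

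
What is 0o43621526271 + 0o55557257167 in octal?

0o121401005460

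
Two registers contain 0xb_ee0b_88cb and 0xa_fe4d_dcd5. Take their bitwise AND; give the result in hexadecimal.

0xaee0988c1

AND each hex digit independently (no carries):
  b&a=a, e&f=e, e&e=e, 0&4=0, b&d=9, 8&d=8, 8&c=8, c&d=c, b&5=1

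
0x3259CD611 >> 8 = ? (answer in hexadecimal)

0x3259CD6

Shifting right by 8 bits = 2 hex digits: drop the last 2.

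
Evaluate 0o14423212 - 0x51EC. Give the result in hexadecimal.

0x31D49E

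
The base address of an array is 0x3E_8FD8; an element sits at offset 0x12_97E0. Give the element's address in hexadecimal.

Add column by column in base 16, right to left:
  8+0 = 8
  D+E = B carry 1
  F+7+1 = 7 carry 1
  8+9+1 = 2 carry 1
  E+2+1 = 1 carry 1
  3+1+1 = 5

0x5127B8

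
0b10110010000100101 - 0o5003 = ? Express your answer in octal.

0b10110010000100101 = 0o262045 in octal.
Subtract column by column in base 8:
  5-3 → 2
  4-0 → 4
  0-0 → 0
  2-5 → 5 (borrow)
  6-0-1 → 5
  2-0 → 2

0o255042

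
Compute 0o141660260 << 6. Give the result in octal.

0o14166026000

Shifting left by 6 bits = 2 oct digits: append 2 zeros.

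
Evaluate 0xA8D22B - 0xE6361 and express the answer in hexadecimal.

0x9A6ECA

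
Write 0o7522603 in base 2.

Each octal digit is 3 bits: 7=111 5=101 2=010 2=010 6=110 0=000 3=011.

0b111101010010110000011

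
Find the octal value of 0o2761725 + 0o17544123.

Add column by column in base 8, right to left:
  5+3 = 0 carry 1
  2+2+1 = 5
  7+1 = 0 carry 1
  1+4+1 = 6
  6+4 = 2 carry 1
  7+5+1 = 5 carry 1
  2+7+1 = 2 carry 1
  0+1+1 = 2

0o22526050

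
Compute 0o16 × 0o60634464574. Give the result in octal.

Multiply each base-8 digit by 14, carrying:
  4×14 = 56 → write 0 carry 7
  7×14+7 = 105 → write 1 carry 13
  5×14+13 = 83 → write 3 carry 10
  4×14+10 = 66 → write 2 carry 8
  6×14+8 = 92 → write 4 carry 11
  4×14+11 = 67 → write 3 carry 8
  4×14+8 = 64 → write 0 carry 8
  3×14+8 = 50 → write 2 carry 6
  6×14+6 = 90 → write 2 carry 11
  0×14+11 = 11 → write 3 carry 1
  6×14+1 = 85 → write 5 carry 10
  remaining carry: 12

0o1253220342310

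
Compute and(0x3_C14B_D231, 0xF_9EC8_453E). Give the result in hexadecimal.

AND each hex digit independently (no carries):
  3&F=3, C&9=8, 1&E=0, 4&C=4, B&8=8, D&4=4, 2&5=0, 3&3=3, 1&E=0

0x380484030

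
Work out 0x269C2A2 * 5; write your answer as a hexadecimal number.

0xC10CD2A

Multiply each base-16 digit by 5, carrying:
  2×5 = 10 → write A
  A×5 = 50 → write 2 carry 3
  2×5+3 = 13 → write D
  C×5 = 60 → write C carry 3
  9×5+3 = 48 → write 0 carry 3
  6×5+3 = 33 → write 1 carry 2
  2×5+2 = 12 → write C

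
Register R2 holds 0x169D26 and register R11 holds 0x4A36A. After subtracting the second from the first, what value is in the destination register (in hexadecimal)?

Subtract column by column in base 16:
  6-A → C (borrow)
  2-6-1 → B (borrow)
  D-3-1 → 9
  9-A → F (borrow)
  6-4-1 → 1
  1-0 → 1

0x11F9BC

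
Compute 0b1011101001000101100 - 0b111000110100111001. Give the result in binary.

Subtract column by column in base 2:
  0-1 → 1 (borrow)
  0-0-1 → 1 (borrow)
  1-0-1 → 0
  1-1 → 0
  0-1 → 1 (borrow)
  1-1-1 → 1 (borrow)
  0-0-1 → 1 (borrow)
  0-0-1 → 1 (borrow)
  0-1-1 → 0 (borrow)
  1-0-1 → 0
  0-1 → 1 (borrow)
  0-1-1 → 0 (borrow)
  1-0-1 → 0
  0-0 → 0
  1-0 → 1
  1-1 → 0
  1-1 → 0
  0-1 → 1 (borrow)
  1-0-1 → 0

0b100100010011110011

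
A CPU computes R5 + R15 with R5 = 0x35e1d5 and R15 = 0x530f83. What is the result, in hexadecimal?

Add column by column in base 16, right to left:
  5+3 = 8
  d+8 = 5 carry 1
  1+f+1 = 1 carry 1
  e+0+1 = f
  5+3 = 8
  3+5 = 8

0x88f158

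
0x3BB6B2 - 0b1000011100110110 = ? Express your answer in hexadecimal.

0b1000011100110110 = 0x8736 in hexadecimal.
Subtract column by column in base 16:
  2-6 → C (borrow)
  B-3-1 → 7
  6-7 → F (borrow)
  B-8-1 → 2
  B-0 → B
  3-0 → 3

0x3B2F7C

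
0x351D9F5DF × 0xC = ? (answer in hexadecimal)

0x27D6378674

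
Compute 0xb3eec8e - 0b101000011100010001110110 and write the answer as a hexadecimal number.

0xa9d2818

0b101000011100010001110110 = 0xa1c476 in hexadecimal.
Subtract column by column in base 16:
  e-6 → 8
  8-7 → 1
  c-4 → 8
  e-c → 2
  e-1 → d
  3-a → 9 (borrow)
  b-0-1 → a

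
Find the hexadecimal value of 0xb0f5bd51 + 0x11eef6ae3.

0x1cfe52834

Add column by column in base 16, right to left:
  1+3 = 4
  5+e = 3 carry 1
  d+a+1 = 8 carry 1
  b+6+1 = 2 carry 1
  5+f+1 = 5 carry 1
  f+e+1 = e carry 1
  0+e+1 = f
  b+1 = c
  0+1 = 1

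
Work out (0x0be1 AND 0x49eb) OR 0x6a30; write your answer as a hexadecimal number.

0x0be1 AND 0x49eb = 0x09e1.
Then OR with 0x6a30.

0x6bf1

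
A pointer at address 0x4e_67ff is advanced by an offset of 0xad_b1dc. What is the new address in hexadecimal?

0xfc19db

Add column by column in base 16, right to left:
  f+c = b carry 1
  f+d+1 = d carry 1
  7+1+1 = 9
  6+b = 1 carry 1
  e+d+1 = c carry 1
  4+a+1 = f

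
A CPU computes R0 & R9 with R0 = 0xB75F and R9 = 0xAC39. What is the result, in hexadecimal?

AND each hex digit independently (no carries):
  B&A=A, 7&C=4, 5&3=1, F&9=9

0xA419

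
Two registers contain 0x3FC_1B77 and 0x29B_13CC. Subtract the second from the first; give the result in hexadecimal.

Subtract column by column in base 16:
  7-C → B (borrow)
  7-C-1 → A (borrow)
  B-3-1 → 7
  1-1 → 0
  C-B → 1
  F-9 → 6
  3-2 → 1

0x16107AB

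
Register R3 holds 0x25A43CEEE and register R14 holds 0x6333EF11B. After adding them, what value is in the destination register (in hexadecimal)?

0x88D82C009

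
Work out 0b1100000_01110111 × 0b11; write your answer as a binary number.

0b10010000101100101

Multiply each base-2 digit by 3, carrying:
  1×3 = 3 → write 1 carry 1
  1×3+1 = 4 → write 0 carry 2
  1×3+2 = 5 → write 1 carry 2
  0×3+2 = 2 → write 0 carry 1
  1×3+1 = 4 → write 0 carry 2
  1×3+2 = 5 → write 1 carry 2
  1×3+2 = 5 → write 1 carry 2
  0×3+2 = 2 → write 0 carry 1
  0×3+1 = 1 → write 1
  0×3 = 0 → write 0
  0×3 = 0 → write 0
  0×3 = 0 → write 0
  0×3 = 0 → write 0
  1×3 = 3 → write 1 carry 1
  1×3+1 = 4 → write 0 carry 2
  remaining carry: 10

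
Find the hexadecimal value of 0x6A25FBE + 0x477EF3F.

0xB1A4EFD

Add column by column in base 16, right to left:
  E+F = D carry 1
  B+3+1 = F
  F+F = E carry 1
  5+E+1 = 4 carry 1
  2+7+1 = A
  A+7 = 1 carry 1
  6+4+1 = B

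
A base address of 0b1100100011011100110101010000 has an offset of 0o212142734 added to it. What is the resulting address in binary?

0o212142734 = 0b10001010001100010111011100 in binary.
Add column by column in base 2, right to left:
  0+0 = 0
  0+0 = 0
  0+1 = 1
  0+1 = 1
  1+1 = 0 carry 1
  0+0+1 = 1
  1+1 = 0 carry 1
  0+1+1 = 0 carry 1
  1+1+1 = 1 carry 1
  0+0+1 = 1
  1+1 = 0 carry 1
  1+0+1 = 0 carry 1
  0+0+1 = 1
  0+0 = 0
  1+1 = 0 carry 1
  1+1+1 = 1 carry 1
  1+0+1 = 0 carry 1
  0+0+1 = 1
  1+0 = 1
  1+1 = 0 carry 1
  0+0+1 = 1
  0+1 = 1
  0+0 = 0
  1+0 = 1
  0+0 = 0
  0+1 = 1
  1+0 = 1
  1+0 = 1

0b1110101101101001001100101100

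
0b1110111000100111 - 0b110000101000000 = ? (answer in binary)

Subtract column by column in base 2:
  1-0 → 1
  1-0 → 1
  1-0 → 1
  0-0 → 0
  0-0 → 0
  1-0 → 1
  0-1 → 1 (borrow)
  0-0-1 → 1 (borrow)
  0-1-1 → 0 (borrow)
  1-0-1 → 0
  1-0 → 1
  1-0 → 1
  0-0 → 0
  1-1 → 0
  1-1 → 0
  1-0 → 1

0b1000110011100111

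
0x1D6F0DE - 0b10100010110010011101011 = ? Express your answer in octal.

0x1D6F0DE = 0o165570336 in octal.
0b10100010110010011101011 = 0o24262353 in octal.
Subtract column by column in base 8:
  6-3 → 3
  3-5 → 6 (borrow)
  3-3-1 → 7 (borrow)
  0-2-1 → 5 (borrow)
  7-6-1 → 0
  5-2 → 3
  5-4 → 1
  6-2 → 4
  1-0 → 1

0o141305763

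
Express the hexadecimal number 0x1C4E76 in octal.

0o7047166

Expand each hex digit to 4 bits: 1=0001 C=1100 4=0100 E=1110 7=0111 6=0110.
Group the bits in threes: 111 000 100 111 001 110 110 → 7047166.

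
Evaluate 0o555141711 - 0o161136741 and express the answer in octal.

0o374002750

Subtract column by column in base 8:
  1-1 → 0
  1-4 → 5 (borrow)
  7-7-1 → 7 (borrow)
  1-6-1 → 2 (borrow)
  4-3-1 → 0
  1-1 → 0
  5-1 → 4
  5-6 → 7 (borrow)
  5-1-1 → 3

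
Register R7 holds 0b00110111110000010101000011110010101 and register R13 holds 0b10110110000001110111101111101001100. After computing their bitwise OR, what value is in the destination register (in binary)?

0b10110111110001110111101111111011101

OR bit by bit (1 where either bit is 1):
  00110111110000010101000011110010101
| 10110110000001110111101111101001100
= 10110111110001110111101111111011101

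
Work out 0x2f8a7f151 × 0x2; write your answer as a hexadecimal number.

Multiply each base-16 digit by 2, carrying:
  1×2 = 2 → write 2
  5×2 = 10 → write a
  1×2 = 2 → write 2
  f×2 = 30 → write e carry 1
  7×2+1 = 15 → write f
  a×2 = 20 → write 4 carry 1
  8×2+1 = 17 → write 1 carry 1
  f×2+1 = 31 → write f carry 1
  2×2+1 = 5 → write 5

0x5f14fe2a2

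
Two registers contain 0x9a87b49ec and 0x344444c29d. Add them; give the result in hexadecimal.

0x3decc00c89

Add column by column in base 16, right to left:
  c+d = 9 carry 1
  e+9+1 = 8 carry 1
  9+2+1 = c
  4+c = 0 carry 1
  b+4+1 = 0 carry 1
  7+4+1 = c
  8+4 = c
  a+4 = e
  9+4 = d
  0+3 = 3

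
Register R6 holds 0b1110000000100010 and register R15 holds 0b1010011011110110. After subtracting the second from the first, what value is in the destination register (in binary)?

0b11100100101100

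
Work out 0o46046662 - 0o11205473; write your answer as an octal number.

0o34641167

Subtract column by column in base 8:
  2-3 → 7 (borrow)
  6-7-1 → 6 (borrow)
  6-4-1 → 1
  6-5 → 1
  4-0 → 4
  0-2 → 6 (borrow)
  6-1-1 → 4
  4-1 → 3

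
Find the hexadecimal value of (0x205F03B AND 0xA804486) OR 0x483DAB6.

0x205F03B AND 0xA804486 = 0x2004002.
Then OR with 0x483DAB6.

0x683DAB6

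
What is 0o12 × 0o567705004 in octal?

Multiply each base-8 digit by 10, carrying:
  4×10 = 40 → write 0 carry 5
  0×10+5 = 5 → write 5
  0×10 = 0 → write 0
  5×10 = 50 → write 2 carry 6
  0×10+6 = 6 → write 6
  7×10 = 70 → write 6 carry 8
  7×10+8 = 78 → write 6 carry 9
  6×10+9 = 69 → write 5 carry 8
  5×10+8 = 58 → write 2 carry 7
  remaining carry: 7

0o7256662050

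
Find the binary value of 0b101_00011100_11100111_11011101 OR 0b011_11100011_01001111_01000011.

0b111111111111110111111011111

OR bit by bit (1 where either bit is 1):
  101000111001110011111011101
| 011111000110100111101000011
= 111111111111110111111011111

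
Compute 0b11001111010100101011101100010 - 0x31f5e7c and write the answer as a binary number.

0x31f5e7c = 0b11000111110101111001111100 in binary.
Subtract column by column in base 2:
  0-0 → 0
  1-0 → 1
  0-1 → 1 (borrow)
  0-1-1 → 0 (borrow)
  0-1-1 → 0 (borrow)
  1-1-1 → 1 (borrow)
  1-1-1 → 1 (borrow)
  0-0-1 → 1 (borrow)
  1-0-1 → 0
  1-1 → 0
  1-1 → 0
  0-1 → 1 (borrow)
  1-1-1 → 1 (borrow)
  0-0-1 → 1 (borrow)
  1-1-1 → 1 (borrow)
  0-0-1 → 1 (borrow)
  0-1-1 → 0 (borrow)
  1-1-1 → 1 (borrow)
  0-1-1 → 0 (borrow)
  1-1-1 → 1 (borrow)
  0-1-1 → 0 (borrow)
  1-0-1 → 0
  1-0 → 1
  1-0 → 1
  1-1 → 0
  0-1 → 1 (borrow)
  0-0-1 → 1 (borrow)
  1-0-1 → 0
  1-0 → 1

0b10110110010101111100011100110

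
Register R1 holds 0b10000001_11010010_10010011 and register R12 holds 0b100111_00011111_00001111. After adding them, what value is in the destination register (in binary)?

0b101010001111000110100010

Add column by column in base 2, right to left:
  1+1 = 0 carry 1
  1+1+1 = 1 carry 1
  0+1+1 = 0 carry 1
  0+1+1 = 0 carry 1
  1+0+1 = 0 carry 1
  0+0+1 = 1
  0+0 = 0
  1+0 = 1
  0+1 = 1
  1+1 = 0 carry 1
  0+1+1 = 0 carry 1
  0+1+1 = 0 carry 1
  1+1+1 = 1 carry 1
  0+0+1 = 1
  1+0 = 1
  1+0 = 1
  1+1 = 0 carry 1
  0+1+1 = 0 carry 1
  0+1+1 = 0 carry 1
  0+0+1 = 1
  0+0 = 0
  0+1 = 1
  0+0 = 0
  1+0 = 1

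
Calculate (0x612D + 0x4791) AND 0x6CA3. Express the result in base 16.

Add column by column in base 16, right to left:
  D+1 = E
  2+9 = B
  1+7 = 8
  6+4 = A
Sum = 0xA8BE; now AND with 0x6CA3:
  A&6=2, 8&C=8, B&A=A, E&3=2

0x28A2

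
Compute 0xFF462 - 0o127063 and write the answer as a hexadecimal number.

0xF462F

0o127063 = 0xAE33 in hexadecimal.
Subtract column by column in base 16:
  2-3 → F (borrow)
  6-3-1 → 2
  4-E → 6 (borrow)
  F-A-1 → 4
  F-0 → F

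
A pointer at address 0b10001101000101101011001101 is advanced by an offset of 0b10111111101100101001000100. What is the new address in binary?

Add column by column in base 2, right to left:
  1+0 = 1
  0+0 = 0
  1+1 = 0 carry 1
  1+0+1 = 0 carry 1
  0+0+1 = 1
  0+0 = 0
  1+1 = 0 carry 1
  1+0+1 = 0 carry 1
  0+0+1 = 1
  1+1 = 0 carry 1
  0+0+1 = 1
  1+1 = 0 carry 1
  1+0+1 = 0 carry 1
  0+0+1 = 1
  1+1 = 0 carry 1
  0+1+1 = 0 carry 1
  0+0+1 = 1
  0+1 = 1
  1+1 = 0 carry 1
  0+1+1 = 0 carry 1
  1+1+1 = 1 carry 1
  1+1+1 = 1 carry 1
  0+1+1 = 0 carry 1
  0+1+1 = 0 carry 1
  0+0+1 = 1
  1+1 = 0 carry 1
  final carry 1

0b101001100110010010100010001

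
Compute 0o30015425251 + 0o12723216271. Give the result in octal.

Add column by column in base 8, right to left:
  1+1 = 2
  5+7 = 4 carry 1
  2+2+1 = 5
  5+6 = 3 carry 1
  2+1+1 = 4
  4+2 = 6
  5+3 = 0 carry 1
  1+2+1 = 4
  0+7 = 7
  0+2 = 2
  3+1 = 4

0o42740643542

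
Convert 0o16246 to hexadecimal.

0x1ca6

Each octal digit is 3 bits: 1=001 6=110 2=010 4=100 6=110.
Group the bits into nibbles: 0001 1100 1010 0110 → 1ca6.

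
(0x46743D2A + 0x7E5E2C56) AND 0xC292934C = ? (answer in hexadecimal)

Add column by column in base 16, right to left:
  A+6 = 0 carry 1
  2+5+1 = 8
  D+C = 9 carry 1
  3+2+1 = 6
  4+E = 2 carry 1
  7+5+1 = D
  6+E = 4 carry 1
  4+7+1 = C
Sum = 0xC4D26980; now AND with 0xC292934C:
  C&C=C, 4&2=0, D&9=9, 2&2=2, 6&9=0, 9&3=1, 8&4=0, 0&C=0

0xC0920100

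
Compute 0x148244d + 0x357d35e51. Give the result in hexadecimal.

0x3591b829e

Add column by column in base 16, right to left:
  d+1 = e
  4+5 = 9
  4+e = 2 carry 1
  2+5+1 = 8
  8+3 = b
  4+d = 1 carry 1
  1+7+1 = 9
  0+5 = 5
  0+3 = 3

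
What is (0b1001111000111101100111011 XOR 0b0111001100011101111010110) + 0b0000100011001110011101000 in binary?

0b1111010111101110111010101

First 0b1001111000111101100111011 XOR 0b0111001100011101111010110 = 0b1110110100100000011101101.
Add column by column in base 2, right to left:
  1+0 = 1
  0+0 = 0
  1+0 = 1
  1+1 = 0 carry 1
  0+0+1 = 1
  1+1 = 0 carry 1
  1+1+1 = 1 carry 1
  1+1+1 = 1 carry 1
  0+0+1 = 1
  0+0 = 0
  0+1 = 1
  0+1 = 1
  0+1 = 1
  0+0 = 0
  1+0 = 1
  0+1 = 1
  0+1 = 1
  1+0 = 1
  0+0 = 0
  1+0 = 1
  1+1 = 0 carry 1
  0+0+1 = 1
  1+0 = 1
  1+0 = 1
  1+0 = 1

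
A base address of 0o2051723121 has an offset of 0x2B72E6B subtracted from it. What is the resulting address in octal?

0o1574073746

0x2B72E6B = 0o255627153 in octal.
Subtract column by column in base 8:
  1-3 → 6 (borrow)
  2-5-1 → 4 (borrow)
  1-1-1 → 7 (borrow)
  3-7-1 → 3 (borrow)
  2-2-1 → 7 (borrow)
  7-6-1 → 0
  1-5 → 4 (borrow)
  5-5-1 → 7 (borrow)
  0-2-1 → 5 (borrow)
  2-0-1 → 1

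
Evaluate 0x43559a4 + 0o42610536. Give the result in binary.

0b100110000000110101100000010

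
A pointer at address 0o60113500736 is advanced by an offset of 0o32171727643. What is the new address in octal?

0o112305430601

Add column by column in base 8, right to left:
  6+3 = 1 carry 1
  3+4+1 = 0 carry 1
  7+6+1 = 6 carry 1
  0+7+1 = 0 carry 1
  0+2+1 = 3
  5+7 = 4 carry 1
  3+1+1 = 5
  1+7 = 0 carry 1
  1+1+1 = 3
  0+2 = 2
  6+3 = 1 carry 1
  final carry 1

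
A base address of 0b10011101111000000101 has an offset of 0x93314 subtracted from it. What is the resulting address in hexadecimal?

0xaaf1

0b10011101111000000101 = 0x9de05 in hexadecimal.
Subtract column by column in base 16:
  5-4 → 1
  0-1 → f (borrow)
  e-3-1 → a
  d-3 → a
  9-9 → 0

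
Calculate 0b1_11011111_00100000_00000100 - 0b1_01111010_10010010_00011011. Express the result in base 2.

0b11001001000110111101001

Subtract column by column in base 2:
  0-1 → 1 (borrow)
  0-1-1 → 0 (borrow)
  1-0-1 → 0
  0-1 → 1 (borrow)
  0-1-1 → 0 (borrow)
  0-0-1 → 1 (borrow)
  0-0-1 → 1 (borrow)
  0-0-1 → 1 (borrow)
  0-0-1 → 1 (borrow)
  0-1-1 → 0 (borrow)
  0-0-1 → 1 (borrow)
  0-0-1 → 1 (borrow)
  0-1-1 → 0 (borrow)
  1-0-1 → 0
  0-0 → 0
  0-1 → 1 (borrow)
  1-0-1 → 0
  1-1 → 0
  1-0 → 1
  1-1 → 0
  1-1 → 0
  0-1 → 1 (borrow)
  1-1-1 → 1 (borrow)
  1-0-1 → 0
  1-1 → 0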